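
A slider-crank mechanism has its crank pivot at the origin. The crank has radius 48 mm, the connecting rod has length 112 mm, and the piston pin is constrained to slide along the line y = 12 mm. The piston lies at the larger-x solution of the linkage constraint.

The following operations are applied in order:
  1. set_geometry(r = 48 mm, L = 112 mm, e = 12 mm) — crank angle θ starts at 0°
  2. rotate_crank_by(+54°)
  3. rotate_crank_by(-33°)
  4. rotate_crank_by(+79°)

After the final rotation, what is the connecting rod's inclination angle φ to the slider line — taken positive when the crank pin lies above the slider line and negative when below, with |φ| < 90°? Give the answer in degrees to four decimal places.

18.3558

set_geometry: r = 48 mm, L = 112 mm, e = 12 mm; θ ← 0°
rotate_crank_by(+54°): θ ← 0° +54° = 54°
rotate_crank_by(-33°): θ ← 54° -33° = 21°
rotate_crank_by(+79°): θ ← 21° +79° = 100°
crank pin P = (r cos θ, r sin θ) = (-8.335113, 47.270772)
h = r sin θ − e = 47.270772 − 12 = 35.270772
sin φ = h / L = 35.270772 / 112 = 0.31491761
φ = arcsin(0.31491761) = 18.355840°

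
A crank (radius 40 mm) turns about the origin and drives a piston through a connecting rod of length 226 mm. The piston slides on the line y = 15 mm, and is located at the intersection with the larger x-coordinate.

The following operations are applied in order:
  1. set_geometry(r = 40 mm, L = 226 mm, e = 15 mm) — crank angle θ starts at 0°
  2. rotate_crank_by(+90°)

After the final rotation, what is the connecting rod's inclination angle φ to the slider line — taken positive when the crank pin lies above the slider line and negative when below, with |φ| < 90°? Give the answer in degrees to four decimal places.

6.3510

set_geometry: r = 40 mm, L = 226 mm, e = 15 mm; θ ← 0°
rotate_crank_by(+90°): θ ← 0° +90° = 90°
crank pin P = (r cos θ, r sin θ) = (0.000000, 40.000000)
h = r sin θ − e = 40.000000 − 15 = 25.000000
sin φ = h / L = 25.000000 / 226 = 0.11061947
φ = arcsin(0.11061947) = 6.351026°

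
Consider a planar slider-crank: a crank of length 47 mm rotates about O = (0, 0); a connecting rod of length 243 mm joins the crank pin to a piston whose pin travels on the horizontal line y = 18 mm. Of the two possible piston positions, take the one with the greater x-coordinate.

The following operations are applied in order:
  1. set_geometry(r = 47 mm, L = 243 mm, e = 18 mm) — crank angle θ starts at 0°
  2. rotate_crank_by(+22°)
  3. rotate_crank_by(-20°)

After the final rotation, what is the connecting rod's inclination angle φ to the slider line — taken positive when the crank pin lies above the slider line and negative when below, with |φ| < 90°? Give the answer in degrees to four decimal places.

-3.8603

set_geometry: r = 47 mm, L = 243 mm, e = 18 mm; θ ← 0°
rotate_crank_by(+22°): θ ← 0° +22° = 22°
rotate_crank_by(-20°): θ ← 22° -20° = 2°
crank pin P = (r cos θ, r sin θ) = (46.971369, 1.640276)
h = r sin θ − e = 1.640276 − 18 = -16.359724
sin φ = h / L = -16.359724 / 243 = -0.06732397
φ = arcsin(-0.06732397) = -3.860299°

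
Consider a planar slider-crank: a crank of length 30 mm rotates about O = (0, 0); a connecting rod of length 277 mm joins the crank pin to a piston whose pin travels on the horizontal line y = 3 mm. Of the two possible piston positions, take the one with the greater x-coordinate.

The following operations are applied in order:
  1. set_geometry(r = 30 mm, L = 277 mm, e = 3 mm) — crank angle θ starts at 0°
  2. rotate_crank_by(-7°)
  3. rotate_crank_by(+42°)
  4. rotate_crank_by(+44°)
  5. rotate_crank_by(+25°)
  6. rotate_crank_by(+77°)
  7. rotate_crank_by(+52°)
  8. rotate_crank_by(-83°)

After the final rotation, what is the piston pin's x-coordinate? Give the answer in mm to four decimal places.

250.7592

set_geometry: r = 30 mm, L = 277 mm, e = 3 mm; θ ← 0°
rotate_crank_by(-7°): θ ← 0° -7° = -7°
rotate_crank_by(+42°): θ ← -7° +42° = 35°
rotate_crank_by(+44°): θ ← 35° +44° = 79°
rotate_crank_by(+25°): θ ← 79° +25° = 104°
rotate_crank_by(+77°): θ ← 104° +77° = 181°
rotate_crank_by(+52°): θ ← 181° +52° = 233°
rotate_crank_by(-83°): θ ← 233° -83° = 150°
crank pin P = (r cos θ, r sin θ) = (-25.980762, 15.000000)
h = r sin θ − e = 15.000000 − 3 = 12.000000
x = r cos θ + √(L² − h²) = -25.980762 + √(76729.0 − 144.0000) = -25.980762 + 276.739950 = 250.759188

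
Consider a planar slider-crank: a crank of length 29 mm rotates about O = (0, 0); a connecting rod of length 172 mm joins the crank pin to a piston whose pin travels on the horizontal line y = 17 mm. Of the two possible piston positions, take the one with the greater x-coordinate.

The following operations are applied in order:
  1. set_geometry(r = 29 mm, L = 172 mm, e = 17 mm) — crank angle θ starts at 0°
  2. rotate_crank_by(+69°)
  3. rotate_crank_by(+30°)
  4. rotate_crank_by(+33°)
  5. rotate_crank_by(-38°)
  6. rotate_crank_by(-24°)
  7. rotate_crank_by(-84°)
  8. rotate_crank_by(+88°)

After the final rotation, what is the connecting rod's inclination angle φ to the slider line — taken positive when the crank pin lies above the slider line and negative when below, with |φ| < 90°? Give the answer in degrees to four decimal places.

3.6256

set_geometry: r = 29 mm, L = 172 mm, e = 17 mm; θ ← 0°
rotate_crank_by(+69°): θ ← 0° +69° = 69°
rotate_crank_by(+30°): θ ← 69° +30° = 99°
rotate_crank_by(+33°): θ ← 99° +33° = 132°
rotate_crank_by(-38°): θ ← 132° -38° = 94°
rotate_crank_by(-24°): θ ← 94° -24° = 70°
rotate_crank_by(-84°): θ ← 70° -84° = -14°
rotate_crank_by(+88°): θ ← -14° +88° = 74°
crank pin P = (r cos θ, r sin θ) = (7.993483, 27.876589)
h = r sin θ − e = 27.876589 − 17 = 10.876589
sin φ = h / L = 10.876589 / 172 = 0.06323598
φ = arcsin(0.06323598) = 3.625574°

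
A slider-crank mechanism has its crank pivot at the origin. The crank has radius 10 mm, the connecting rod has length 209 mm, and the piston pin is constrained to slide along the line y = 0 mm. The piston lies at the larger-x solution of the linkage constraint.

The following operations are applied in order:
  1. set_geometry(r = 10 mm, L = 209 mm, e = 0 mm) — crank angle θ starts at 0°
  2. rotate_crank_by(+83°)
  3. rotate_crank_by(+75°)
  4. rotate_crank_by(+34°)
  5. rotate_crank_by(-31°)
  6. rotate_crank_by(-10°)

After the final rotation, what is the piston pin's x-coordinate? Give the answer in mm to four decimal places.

set_geometry: r = 10 mm, L = 209 mm, e = 0 mm; θ ← 0°
rotate_crank_by(+83°): θ ← 0° +83° = 83°
rotate_crank_by(+75°): θ ← 83° +75° = 158°
rotate_crank_by(+34°): θ ← 158° +34° = 192°
rotate_crank_by(-31°): θ ← 192° -31° = 161°
rotate_crank_by(-10°): θ ← 161° -10° = 151°
crank pin P = (r cos θ, r sin θ) = (-8.746197, 4.848096)
h = r sin θ − e = 4.848096 − 0 = 4.848096
x = r cos θ + √(L² − h²) = -8.746197 + √(43681.0 − 23.5040) = -8.746197 + 208.943763 = 200.197566

200.1976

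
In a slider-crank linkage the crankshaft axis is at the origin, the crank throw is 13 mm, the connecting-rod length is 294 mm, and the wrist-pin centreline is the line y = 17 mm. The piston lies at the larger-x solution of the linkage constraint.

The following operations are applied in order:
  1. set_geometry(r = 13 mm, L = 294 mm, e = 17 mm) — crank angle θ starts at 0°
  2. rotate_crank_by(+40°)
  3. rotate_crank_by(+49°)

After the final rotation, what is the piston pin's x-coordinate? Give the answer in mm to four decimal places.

set_geometry: r = 13 mm, L = 294 mm, e = 17 mm; θ ← 0°
rotate_crank_by(+40°): θ ← 0° +40° = 40°
rotate_crank_by(+49°): θ ← 40° +49° = 89°
crank pin P = (r cos θ, r sin θ) = (0.226881, 12.998020)
h = r sin θ − e = 12.998020 − 17 = -4.001980
x = r cos θ + √(L² − h²) = 0.226881 + √(86436.0 − 16.0158) = 0.226881 + 293.972761 = 294.199642

294.1996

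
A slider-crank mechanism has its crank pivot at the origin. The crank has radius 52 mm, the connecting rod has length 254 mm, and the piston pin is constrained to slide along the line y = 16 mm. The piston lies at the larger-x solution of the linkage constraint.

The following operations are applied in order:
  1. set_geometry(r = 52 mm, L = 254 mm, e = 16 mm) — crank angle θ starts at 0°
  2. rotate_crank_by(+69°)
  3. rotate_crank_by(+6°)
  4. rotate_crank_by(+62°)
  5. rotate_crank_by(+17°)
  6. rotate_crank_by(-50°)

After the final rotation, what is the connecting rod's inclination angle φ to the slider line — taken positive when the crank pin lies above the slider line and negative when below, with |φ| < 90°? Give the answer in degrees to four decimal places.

set_geometry: r = 52 mm, L = 254 mm, e = 16 mm; θ ← 0°
rotate_crank_by(+69°): θ ← 0° +69° = 69°
rotate_crank_by(+6°): θ ← 69° +6° = 75°
rotate_crank_by(+62°): θ ← 75° +62° = 137°
rotate_crank_by(+17°): θ ← 137° +17° = 154°
rotate_crank_by(-50°): θ ← 154° -50° = 104°
crank pin P = (r cos θ, r sin θ) = (-12.579939, 50.455378)
h = r sin θ − e = 50.455378 − 16 = 34.455378
sin φ = h / L = 34.455378 / 254 = 0.13565109
φ = arcsin(0.13565109) = 7.796271°

7.7963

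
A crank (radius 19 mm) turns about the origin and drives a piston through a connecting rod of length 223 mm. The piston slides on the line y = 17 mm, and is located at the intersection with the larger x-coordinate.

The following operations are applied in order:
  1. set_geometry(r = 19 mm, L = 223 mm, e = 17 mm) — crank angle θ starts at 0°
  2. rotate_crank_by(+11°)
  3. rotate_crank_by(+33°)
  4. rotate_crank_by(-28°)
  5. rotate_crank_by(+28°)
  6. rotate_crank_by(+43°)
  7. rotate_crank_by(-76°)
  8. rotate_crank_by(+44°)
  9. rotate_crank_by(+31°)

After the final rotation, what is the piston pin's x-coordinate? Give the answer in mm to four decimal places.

set_geometry: r = 19 mm, L = 223 mm, e = 17 mm; θ ← 0°
rotate_crank_by(+11°): θ ← 0° +11° = 11°
rotate_crank_by(+33°): θ ← 11° +33° = 44°
rotate_crank_by(-28°): θ ← 44° -28° = 16°
rotate_crank_by(+28°): θ ← 16° +28° = 44°
rotate_crank_by(+43°): θ ← 44° +43° = 87°
rotate_crank_by(-76°): θ ← 87° -76° = 11°
rotate_crank_by(+44°): θ ← 11° +44° = 55°
rotate_crank_by(+31°): θ ← 55° +31° = 86°
crank pin P = (r cos θ, r sin θ) = (1.325373, 18.953717)
h = r sin θ − e = 18.953717 − 17 = 1.953717
x = r cos θ + √(L² − h²) = 1.325373 + √(49729.0 − 3.8170) = 1.325373 + 222.991442 = 224.316815

224.3168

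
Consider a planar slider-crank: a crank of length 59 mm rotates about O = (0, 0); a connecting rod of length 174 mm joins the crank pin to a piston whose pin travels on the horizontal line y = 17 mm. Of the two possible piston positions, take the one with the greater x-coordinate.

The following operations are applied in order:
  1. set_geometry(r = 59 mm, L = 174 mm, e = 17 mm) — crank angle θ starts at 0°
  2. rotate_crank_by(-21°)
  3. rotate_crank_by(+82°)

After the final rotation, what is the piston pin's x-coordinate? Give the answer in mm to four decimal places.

set_geometry: r = 59 mm, L = 174 mm, e = 17 mm; θ ← 0°
rotate_crank_by(-21°): θ ← 0° -21° = -21°
rotate_crank_by(+82°): θ ← -21° +82° = 61°
crank pin P = (r cos θ, r sin θ) = (28.603768, 51.602563)
h = r sin θ − e = 51.602563 − 17 = 34.602563
x = r cos θ + √(L² − h²) = 28.603768 + √(30276.0 − 1197.3373) = 28.603768 + 170.524669 = 199.128436

199.1284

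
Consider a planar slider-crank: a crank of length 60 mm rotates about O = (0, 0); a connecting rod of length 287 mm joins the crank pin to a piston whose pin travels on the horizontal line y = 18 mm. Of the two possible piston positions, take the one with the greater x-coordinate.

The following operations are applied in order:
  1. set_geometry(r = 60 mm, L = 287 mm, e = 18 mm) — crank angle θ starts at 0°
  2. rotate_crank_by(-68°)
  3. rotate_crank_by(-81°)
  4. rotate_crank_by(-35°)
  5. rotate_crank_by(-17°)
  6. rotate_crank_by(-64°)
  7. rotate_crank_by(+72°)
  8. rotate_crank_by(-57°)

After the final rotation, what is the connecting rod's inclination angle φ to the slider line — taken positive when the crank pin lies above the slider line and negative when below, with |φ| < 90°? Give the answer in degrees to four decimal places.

7.6854

set_geometry: r = 60 mm, L = 287 mm, e = 18 mm; θ ← 0°
rotate_crank_by(-68°): θ ← 0° -68° = -68°
rotate_crank_by(-81°): θ ← -68° -81° = -149°
rotate_crank_by(-35°): θ ← -149° -35° = -184°
rotate_crank_by(-17°): θ ← -184° -17° = -201°
rotate_crank_by(-64°): θ ← -201° -64° = -265°
rotate_crank_by(+72°): θ ← -265° +72° = -193°
rotate_crank_by(-57°): θ ← -193° -57° = -250°
crank pin P = (r cos θ, r sin θ) = (-20.521209, 56.381557)
h = r sin θ − e = 56.381557 − 18 = 38.381557
sin φ = h / L = 38.381557 / 287 = 0.13373365
φ = arcsin(0.13373365) = 7.685399°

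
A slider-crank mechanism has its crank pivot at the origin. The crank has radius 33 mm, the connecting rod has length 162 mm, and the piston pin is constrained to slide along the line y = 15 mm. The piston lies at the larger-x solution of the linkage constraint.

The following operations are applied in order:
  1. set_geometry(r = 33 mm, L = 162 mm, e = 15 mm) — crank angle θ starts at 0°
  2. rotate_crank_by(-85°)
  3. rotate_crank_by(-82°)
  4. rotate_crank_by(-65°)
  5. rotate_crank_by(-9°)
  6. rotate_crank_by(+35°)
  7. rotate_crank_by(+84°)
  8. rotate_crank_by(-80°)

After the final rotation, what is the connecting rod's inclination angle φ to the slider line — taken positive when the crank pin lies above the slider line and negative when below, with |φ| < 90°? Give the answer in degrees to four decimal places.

set_geometry: r = 33 mm, L = 162 mm, e = 15 mm; θ ← 0°
rotate_crank_by(-85°): θ ← 0° -85° = -85°
rotate_crank_by(-82°): θ ← -85° -82° = -167°
rotate_crank_by(-65°): θ ← -167° -65° = -232°
rotate_crank_by(-9°): θ ← -232° -9° = -241°
rotate_crank_by(+35°): θ ← -241° +35° = -206°
rotate_crank_by(+84°): θ ← -206° +84° = -122°
rotate_crank_by(-80°): θ ← -122° -80° = -202°
crank pin P = (r cos θ, r sin θ) = (-30.597067, 12.362018)
h = r sin θ − e = 12.362018 − 15 = -2.637982
sin φ = h / L = -2.637982 / 162 = -0.01628384
φ = arcsin(-0.01628384) = -0.933037°

-0.9330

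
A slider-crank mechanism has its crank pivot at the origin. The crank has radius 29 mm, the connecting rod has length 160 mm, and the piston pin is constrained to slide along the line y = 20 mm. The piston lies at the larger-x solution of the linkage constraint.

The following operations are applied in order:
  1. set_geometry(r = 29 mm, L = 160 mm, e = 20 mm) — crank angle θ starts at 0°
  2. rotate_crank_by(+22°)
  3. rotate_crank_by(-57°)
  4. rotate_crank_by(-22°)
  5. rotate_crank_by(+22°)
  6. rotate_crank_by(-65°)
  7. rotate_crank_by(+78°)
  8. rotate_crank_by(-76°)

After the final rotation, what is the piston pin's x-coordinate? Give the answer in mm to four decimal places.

148.3667

set_geometry: r = 29 mm, L = 160 mm, e = 20 mm; θ ← 0°
rotate_crank_by(+22°): θ ← 0° +22° = 22°
rotate_crank_by(-57°): θ ← 22° -57° = -35°
rotate_crank_by(-22°): θ ← -35° -22° = -57°
rotate_crank_by(+22°): θ ← -57° +22° = -35°
rotate_crank_by(-65°): θ ← -35° -65° = -100°
rotate_crank_by(+78°): θ ← -100° +78° = -22°
rotate_crank_by(-76°): θ ← -22° -76° = -98°
crank pin P = (r cos θ, r sin θ) = (-4.036020, -28.717774)
h = r sin θ − e = -28.717774 − 20 = -48.717774
x = r cos θ + √(L² − h²) = -4.036020 + √(25600.0 − 2373.4215) = -4.036020 + 152.402685 = 148.366665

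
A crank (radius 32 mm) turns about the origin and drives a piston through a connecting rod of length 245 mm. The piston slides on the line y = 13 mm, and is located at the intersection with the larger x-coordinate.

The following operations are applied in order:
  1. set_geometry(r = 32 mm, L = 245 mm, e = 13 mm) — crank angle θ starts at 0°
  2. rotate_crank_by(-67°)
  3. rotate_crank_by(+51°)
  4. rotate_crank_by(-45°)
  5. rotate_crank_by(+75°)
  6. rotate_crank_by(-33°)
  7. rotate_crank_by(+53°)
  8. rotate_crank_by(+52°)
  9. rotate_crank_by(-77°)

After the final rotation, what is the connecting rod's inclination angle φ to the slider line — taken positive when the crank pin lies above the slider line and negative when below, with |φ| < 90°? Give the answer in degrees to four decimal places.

set_geometry: r = 32 mm, L = 245 mm, e = 13 mm; θ ← 0°
rotate_crank_by(-67°): θ ← 0° -67° = -67°
rotate_crank_by(+51°): θ ← -67° +51° = -16°
rotate_crank_by(-45°): θ ← -16° -45° = -61°
rotate_crank_by(+75°): θ ← -61° +75° = 14°
rotate_crank_by(-33°): θ ← 14° -33° = -19°
rotate_crank_by(+53°): θ ← -19° +53° = 34°
rotate_crank_by(+52°): θ ← 34° +52° = 86°
rotate_crank_by(-77°): θ ← 86° -77° = 9°
crank pin P = (r cos θ, r sin θ) = (31.606027, 5.005903)
h = r sin θ − e = 5.005903 − 13 = -7.994097
sin φ = h / L = -7.994097 / 245 = -0.03262897
φ = arcsin(-0.03262897) = -1.869834°

-1.8698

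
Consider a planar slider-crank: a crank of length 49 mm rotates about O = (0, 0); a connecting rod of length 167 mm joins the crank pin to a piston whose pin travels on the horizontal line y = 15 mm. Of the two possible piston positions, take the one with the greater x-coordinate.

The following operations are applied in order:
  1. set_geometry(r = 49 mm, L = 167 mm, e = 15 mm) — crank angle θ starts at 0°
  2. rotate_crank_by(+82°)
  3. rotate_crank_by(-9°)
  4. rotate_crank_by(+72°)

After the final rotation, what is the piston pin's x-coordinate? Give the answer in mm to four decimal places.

126.3465

set_geometry: r = 49 mm, L = 167 mm, e = 15 mm; θ ← 0°
rotate_crank_by(+82°): θ ← 0° +82° = 82°
rotate_crank_by(-9°): θ ← 82° -9° = 73°
rotate_crank_by(+72°): θ ← 73° +72° = 145°
crank pin P = (r cos θ, r sin θ) = (-40.138450, 28.105245)
h = r sin θ − e = 28.105245 − 15 = 13.105245
x = r cos θ + √(L² − h²) = -40.138450 + √(27889.0 − 171.7475) = -40.138450 + 166.484992 = 126.346542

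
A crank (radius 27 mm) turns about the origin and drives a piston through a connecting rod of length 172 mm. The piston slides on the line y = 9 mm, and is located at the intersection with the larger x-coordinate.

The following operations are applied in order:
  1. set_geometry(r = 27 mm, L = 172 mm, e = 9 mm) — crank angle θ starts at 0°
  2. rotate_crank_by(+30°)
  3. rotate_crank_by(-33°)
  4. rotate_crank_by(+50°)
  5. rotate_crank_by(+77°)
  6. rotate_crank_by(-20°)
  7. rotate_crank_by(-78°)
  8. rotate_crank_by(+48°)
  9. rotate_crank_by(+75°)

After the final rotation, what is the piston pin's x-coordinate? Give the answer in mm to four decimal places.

148.7865

set_geometry: r = 27 mm, L = 172 mm, e = 9 mm; θ ← 0°
rotate_crank_by(+30°): θ ← 0° +30° = 30°
rotate_crank_by(-33°): θ ← 30° -33° = -3°
rotate_crank_by(+50°): θ ← -3° +50° = 47°
rotate_crank_by(+77°): θ ← 47° +77° = 124°
rotate_crank_by(-20°): θ ← 124° -20° = 104°
rotate_crank_by(-78°): θ ← 104° -78° = 26°
rotate_crank_by(+48°): θ ← 26° +48° = 74°
rotate_crank_by(+75°): θ ← 74° +75° = 149°
crank pin P = (r cos θ, r sin θ) = (-23.143517, 13.906028)
h = r sin θ − e = 13.906028 − 9 = 4.906028
x = r cos θ + √(L² − h²) = -23.143517 + √(29584.0 − 24.0691) = -23.143517 + 171.930017 = 148.786500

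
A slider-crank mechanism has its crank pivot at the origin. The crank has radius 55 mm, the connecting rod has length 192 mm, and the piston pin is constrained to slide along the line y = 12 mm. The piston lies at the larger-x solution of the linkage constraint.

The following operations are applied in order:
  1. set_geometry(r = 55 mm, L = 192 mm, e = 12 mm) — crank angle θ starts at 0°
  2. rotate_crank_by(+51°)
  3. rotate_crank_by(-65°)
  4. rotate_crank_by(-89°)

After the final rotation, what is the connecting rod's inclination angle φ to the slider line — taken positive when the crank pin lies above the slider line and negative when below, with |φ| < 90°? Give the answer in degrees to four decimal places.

-19.9754

set_geometry: r = 55 mm, L = 192 mm, e = 12 mm; θ ← 0°
rotate_crank_by(+51°): θ ← 0° +51° = 51°
rotate_crank_by(-65°): θ ← 51° -65° = -14°
rotate_crank_by(-89°): θ ← -14° -89° = -103°
crank pin P = (r cos θ, r sin θ) = (-12.372308, -53.590354)
h = r sin θ − e = -53.590354 − 12 = -65.590354
sin φ = h / L = -65.590354 / 192 = -0.34161642
φ = arcsin(-0.34161642) = -19.975386°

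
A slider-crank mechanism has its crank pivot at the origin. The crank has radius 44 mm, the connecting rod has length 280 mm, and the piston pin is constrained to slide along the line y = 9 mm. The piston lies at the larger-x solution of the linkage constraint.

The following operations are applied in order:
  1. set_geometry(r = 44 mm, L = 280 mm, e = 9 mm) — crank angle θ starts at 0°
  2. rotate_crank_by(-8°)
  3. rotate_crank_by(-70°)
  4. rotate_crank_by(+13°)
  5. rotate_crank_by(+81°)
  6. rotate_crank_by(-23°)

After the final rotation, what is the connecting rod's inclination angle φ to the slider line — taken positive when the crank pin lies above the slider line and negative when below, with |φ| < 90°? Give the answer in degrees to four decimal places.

-2.9402

set_geometry: r = 44 mm, L = 280 mm, e = 9 mm; θ ← 0°
rotate_crank_by(-8°): θ ← 0° -8° = -8°
rotate_crank_by(-70°): θ ← -8° -70° = -78°
rotate_crank_by(+13°): θ ← -78° +13° = -65°
rotate_crank_by(+81°): θ ← -65° +81° = 16°
rotate_crank_by(-23°): θ ← 16° -23° = -7°
crank pin P = (r cos θ, r sin θ) = (43.672031, -5.362251)
h = r sin θ − e = -5.362251 − 9 = -14.362251
sin φ = h / L = -14.362251 / 280 = -0.05129375
φ = arcsin(-0.05129375) = -2.940206°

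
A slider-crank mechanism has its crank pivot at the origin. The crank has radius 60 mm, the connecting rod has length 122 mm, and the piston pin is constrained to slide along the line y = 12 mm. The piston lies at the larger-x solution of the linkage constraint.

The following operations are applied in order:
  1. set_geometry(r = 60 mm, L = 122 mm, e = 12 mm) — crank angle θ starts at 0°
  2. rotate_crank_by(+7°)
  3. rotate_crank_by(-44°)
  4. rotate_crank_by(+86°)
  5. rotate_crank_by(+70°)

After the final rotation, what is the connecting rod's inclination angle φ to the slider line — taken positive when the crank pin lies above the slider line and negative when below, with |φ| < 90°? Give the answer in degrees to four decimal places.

set_geometry: r = 60 mm, L = 122 mm, e = 12 mm; θ ← 0°
rotate_crank_by(+7°): θ ← 0° +7° = 7°
rotate_crank_by(-44°): θ ← 7° -44° = -37°
rotate_crank_by(+86°): θ ← -37° +86° = 49°
rotate_crank_by(+70°): θ ← 49° +70° = 119°
crank pin P = (r cos θ, r sin θ) = (-29.088577, 52.477182)
h = r sin θ − e = 52.477182 − 12 = 40.477182
sin φ = h / L = 40.477182 / 122 = 0.33178018
φ = arcsin(0.33178018) = 19.376861°

19.3769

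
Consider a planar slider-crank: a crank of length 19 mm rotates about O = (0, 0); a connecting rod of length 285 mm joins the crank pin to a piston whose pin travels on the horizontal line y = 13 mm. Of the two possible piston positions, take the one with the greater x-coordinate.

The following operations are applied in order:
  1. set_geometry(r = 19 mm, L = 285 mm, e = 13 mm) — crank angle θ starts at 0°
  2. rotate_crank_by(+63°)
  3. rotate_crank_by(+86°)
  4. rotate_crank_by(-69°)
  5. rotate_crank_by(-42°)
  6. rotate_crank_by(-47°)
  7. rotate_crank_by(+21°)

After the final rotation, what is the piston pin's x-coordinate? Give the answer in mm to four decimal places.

set_geometry: r = 19 mm, L = 285 mm, e = 13 mm; θ ← 0°
rotate_crank_by(+63°): θ ← 0° +63° = 63°
rotate_crank_by(+86°): θ ← 63° +86° = 149°
rotate_crank_by(-69°): θ ← 149° -69° = 80°
rotate_crank_by(-42°): θ ← 80° -42° = 38°
rotate_crank_by(-47°): θ ← 38° -47° = -9°
rotate_crank_by(+21°): θ ← -9° +21° = 12°
crank pin P = (r cos θ, r sin θ) = (18.584804, 3.950322)
h = r sin θ − e = 3.950322 − 13 = -9.049678
x = r cos θ + √(L² − h²) = 18.584804 + √(81225.0 − 81.8967) = 18.584804 + 284.856285 = 303.441090

303.4411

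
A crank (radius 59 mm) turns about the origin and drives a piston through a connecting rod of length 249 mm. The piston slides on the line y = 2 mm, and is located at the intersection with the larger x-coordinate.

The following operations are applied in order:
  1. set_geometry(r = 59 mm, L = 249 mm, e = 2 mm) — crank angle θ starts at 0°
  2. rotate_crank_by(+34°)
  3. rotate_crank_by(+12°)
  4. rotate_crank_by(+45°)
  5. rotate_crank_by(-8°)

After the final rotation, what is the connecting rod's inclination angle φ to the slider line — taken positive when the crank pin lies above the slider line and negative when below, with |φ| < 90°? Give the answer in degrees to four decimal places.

set_geometry: r = 59 mm, L = 249 mm, e = 2 mm; θ ← 0°
rotate_crank_by(+34°): θ ← 0° +34° = 34°
rotate_crank_by(+12°): θ ← 34° +12° = 46°
rotate_crank_by(+45°): θ ← 46° +45° = 91°
rotate_crank_by(-8°): θ ← 91° -8° = 83°
crank pin P = (r cos θ, r sin θ) = (7.190291, 58.560223)
h = r sin θ − e = 58.560223 − 2 = 56.560223
sin φ = h / L = 56.560223 / 249 = 0.22714949
φ = arcsin(0.22714949) = 13.129308°

13.1293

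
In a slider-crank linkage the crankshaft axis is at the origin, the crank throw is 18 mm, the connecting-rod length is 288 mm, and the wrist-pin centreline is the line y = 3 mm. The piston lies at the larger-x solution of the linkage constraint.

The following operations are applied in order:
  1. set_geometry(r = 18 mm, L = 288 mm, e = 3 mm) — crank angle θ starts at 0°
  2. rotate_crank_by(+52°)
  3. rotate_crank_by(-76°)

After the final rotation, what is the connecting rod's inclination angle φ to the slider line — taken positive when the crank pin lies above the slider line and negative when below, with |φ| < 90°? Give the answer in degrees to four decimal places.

-2.0538

set_geometry: r = 18 mm, L = 288 mm, e = 3 mm; θ ← 0°
rotate_crank_by(+52°): θ ← 0° +52° = 52°
rotate_crank_by(-76°): θ ← 52° -76° = -24°
crank pin P = (r cos θ, r sin θ) = (16.443818, -7.321260)
h = r sin θ − e = -7.321260 − 3 = -10.321260
sin φ = h / L = -10.321260 / 288 = -0.03583771
φ = arcsin(-0.03583771) = -2.053789°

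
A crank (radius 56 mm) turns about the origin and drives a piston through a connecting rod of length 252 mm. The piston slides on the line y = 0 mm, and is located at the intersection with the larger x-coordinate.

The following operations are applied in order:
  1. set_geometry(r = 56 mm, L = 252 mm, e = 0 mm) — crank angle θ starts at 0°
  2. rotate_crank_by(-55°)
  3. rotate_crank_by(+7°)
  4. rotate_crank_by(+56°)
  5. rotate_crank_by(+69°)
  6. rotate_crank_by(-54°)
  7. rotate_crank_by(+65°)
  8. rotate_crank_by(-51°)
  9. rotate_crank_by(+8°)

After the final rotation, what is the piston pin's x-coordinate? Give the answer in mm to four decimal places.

288.4674

set_geometry: r = 56 mm, L = 252 mm, e = 0 mm; θ ← 0°
rotate_crank_by(-55°): θ ← 0° -55° = -55°
rotate_crank_by(+7°): θ ← -55° +7° = -48°
rotate_crank_by(+56°): θ ← -48° +56° = 8°
rotate_crank_by(+69°): θ ← 8° +69° = 77°
rotate_crank_by(-54°): θ ← 77° -54° = 23°
rotate_crank_by(+65°): θ ← 23° +65° = 88°
rotate_crank_by(-51°): θ ← 88° -51° = 37°
rotate_crank_by(+8°): θ ← 37° +8° = 45°
crank pin P = (r cos θ, r sin θ) = (39.597980, 39.597980)
h = r sin θ − e = 39.597980 − 0 = 39.597980
x = r cos θ + √(L² − h²) = 39.597980 + √(63504.0 − 1568.0000) = 39.597980 + 248.869444 = 288.467423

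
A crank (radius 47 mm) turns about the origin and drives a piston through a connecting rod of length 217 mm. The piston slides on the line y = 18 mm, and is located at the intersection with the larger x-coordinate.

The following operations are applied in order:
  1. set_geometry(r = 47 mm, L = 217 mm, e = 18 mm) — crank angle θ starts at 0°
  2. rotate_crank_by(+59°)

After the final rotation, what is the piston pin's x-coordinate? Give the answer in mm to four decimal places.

240.0593

set_geometry: r = 47 mm, L = 217 mm, e = 18 mm; θ ← 0°
rotate_crank_by(+59°): θ ← 0° +59° = 59°
crank pin P = (r cos θ, r sin θ) = (24.206790, 40.286863)
h = r sin θ − e = 40.286863 − 18 = 22.286863
x = r cos θ + √(L² − h²) = 24.206790 + √(47089.0 − 496.7043) = 24.206790 + 215.852486 = 240.059276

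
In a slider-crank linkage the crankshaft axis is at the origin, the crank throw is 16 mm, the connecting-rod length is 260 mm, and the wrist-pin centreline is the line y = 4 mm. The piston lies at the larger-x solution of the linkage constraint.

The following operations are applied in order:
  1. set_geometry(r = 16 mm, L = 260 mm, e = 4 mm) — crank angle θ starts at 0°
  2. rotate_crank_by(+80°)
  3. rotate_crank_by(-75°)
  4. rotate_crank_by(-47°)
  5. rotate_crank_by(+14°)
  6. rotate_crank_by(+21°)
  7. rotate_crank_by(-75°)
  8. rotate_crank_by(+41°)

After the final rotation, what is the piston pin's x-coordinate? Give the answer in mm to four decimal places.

271.6709

set_geometry: r = 16 mm, L = 260 mm, e = 4 mm; θ ← 0°
rotate_crank_by(+80°): θ ← 0° +80° = 80°
rotate_crank_by(-75°): θ ← 80° -75° = 5°
rotate_crank_by(-47°): θ ← 5° -47° = -42°
rotate_crank_by(+14°): θ ← -42° +14° = -28°
rotate_crank_by(+21°): θ ← -28° +21° = -7°
rotate_crank_by(-75°): θ ← -7° -75° = -82°
rotate_crank_by(+41°): θ ← -82° +41° = -41°
crank pin P = (r cos θ, r sin θ) = (12.075353, -10.496944)
h = r sin θ − e = -10.496944 − 4 = -14.496944
x = r cos θ + √(L² − h²) = 12.075353 + √(67600.0 − 210.1614) = 12.075353 + 259.595529 = 271.670882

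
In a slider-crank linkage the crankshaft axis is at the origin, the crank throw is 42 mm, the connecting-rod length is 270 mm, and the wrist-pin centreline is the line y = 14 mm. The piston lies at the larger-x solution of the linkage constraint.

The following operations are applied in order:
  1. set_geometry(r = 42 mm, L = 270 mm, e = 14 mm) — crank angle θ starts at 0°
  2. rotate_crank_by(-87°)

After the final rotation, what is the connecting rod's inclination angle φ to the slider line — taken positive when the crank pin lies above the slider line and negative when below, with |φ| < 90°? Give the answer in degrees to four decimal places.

set_geometry: r = 42 mm, L = 270 mm, e = 14 mm; θ ← 0°
rotate_crank_by(-87°): θ ← 0° -87° = -87°
crank pin P = (r cos θ, r sin θ) = (2.198110, -41.942440)
h = r sin θ − e = -41.942440 − 14 = -55.942440
sin φ = h / L = -55.942440 / 270 = -0.20719422
φ = arcsin(-0.20719422) = -11.957977°

-11.9580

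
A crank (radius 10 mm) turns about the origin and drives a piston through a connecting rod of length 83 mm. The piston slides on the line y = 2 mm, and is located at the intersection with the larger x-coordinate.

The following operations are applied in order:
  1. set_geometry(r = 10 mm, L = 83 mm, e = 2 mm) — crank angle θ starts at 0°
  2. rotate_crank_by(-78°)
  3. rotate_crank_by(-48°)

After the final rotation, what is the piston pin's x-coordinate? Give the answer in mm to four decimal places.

76.5065

set_geometry: r = 10 mm, L = 83 mm, e = 2 mm; θ ← 0°
rotate_crank_by(-78°): θ ← 0° -78° = -78°
rotate_crank_by(-48°): θ ← -78° -48° = -126°
crank pin P = (r cos θ, r sin θ) = (-5.877853, -8.090170)
h = r sin θ − e = -8.090170 − 2 = -10.090170
x = r cos θ + √(L² − h²) = -5.877853 + √(6889.0 − 101.8115) = -5.877853 + 82.384395 = 76.506542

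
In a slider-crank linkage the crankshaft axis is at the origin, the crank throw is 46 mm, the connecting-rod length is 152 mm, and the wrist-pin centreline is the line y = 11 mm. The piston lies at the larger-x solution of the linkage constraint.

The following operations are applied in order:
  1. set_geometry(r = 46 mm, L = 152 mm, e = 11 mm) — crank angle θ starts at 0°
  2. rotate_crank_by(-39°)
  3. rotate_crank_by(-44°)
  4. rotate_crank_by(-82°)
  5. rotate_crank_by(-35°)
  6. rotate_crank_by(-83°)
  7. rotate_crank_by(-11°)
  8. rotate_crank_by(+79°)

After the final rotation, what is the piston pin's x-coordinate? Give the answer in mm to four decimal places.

113.5384

set_geometry: r = 46 mm, L = 152 mm, e = 11 mm; θ ← 0°
rotate_crank_by(-39°): θ ← 0° -39° = -39°
rotate_crank_by(-44°): θ ← -39° -44° = -83°
rotate_crank_by(-82°): θ ← -83° -82° = -165°
rotate_crank_by(-35°): θ ← -165° -35° = -200°
rotate_crank_by(-83°): θ ← -200° -83° = -283°
rotate_crank_by(-11°): θ ← -283° -11° = -294°
rotate_crank_by(+79°): θ ← -294° +79° = -215°
crank pin P = (r cos θ, r sin θ) = (-37.680994, 26.384516)
h = r sin θ − e = 26.384516 − 11 = 15.384516
x = r cos θ + √(L² − h²) = -37.680994 + √(23104.0 − 236.6833) = -37.680994 + 151.219432 = 113.538438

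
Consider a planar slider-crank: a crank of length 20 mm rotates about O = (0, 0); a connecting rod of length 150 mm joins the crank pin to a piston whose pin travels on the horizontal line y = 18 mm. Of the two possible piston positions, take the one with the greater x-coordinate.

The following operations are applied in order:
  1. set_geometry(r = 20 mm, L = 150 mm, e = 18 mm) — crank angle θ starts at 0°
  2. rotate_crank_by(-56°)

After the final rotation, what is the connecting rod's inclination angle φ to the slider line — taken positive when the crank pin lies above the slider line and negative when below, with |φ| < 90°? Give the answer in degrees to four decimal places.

-13.3288

set_geometry: r = 20 mm, L = 150 mm, e = 18 mm; θ ← 0°
rotate_crank_by(-56°): θ ← 0° -56° = -56°
crank pin P = (r cos θ, r sin θ) = (11.183858, -16.580751)
h = r sin θ − e = -16.580751 − 18 = -34.580751
sin φ = h / L = -34.580751 / 150 = -0.23053834
φ = arcsin(-0.23053834) = -13.328768°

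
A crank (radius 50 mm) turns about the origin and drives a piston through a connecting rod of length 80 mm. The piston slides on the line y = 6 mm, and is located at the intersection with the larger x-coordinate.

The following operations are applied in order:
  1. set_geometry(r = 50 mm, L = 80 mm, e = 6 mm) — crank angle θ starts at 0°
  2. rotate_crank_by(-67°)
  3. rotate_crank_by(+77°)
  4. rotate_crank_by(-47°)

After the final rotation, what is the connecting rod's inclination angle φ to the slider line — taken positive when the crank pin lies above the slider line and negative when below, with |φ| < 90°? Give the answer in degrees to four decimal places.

set_geometry: r = 50 mm, L = 80 mm, e = 6 mm; θ ← 0°
rotate_crank_by(-67°): θ ← 0° -67° = -67°
rotate_crank_by(+77°): θ ← -67° +77° = 10°
rotate_crank_by(-47°): θ ← 10° -47° = -37°
crank pin P = (r cos θ, r sin θ) = (39.931776, -30.090751)
h = r sin θ − e = -30.090751 − 6 = -36.090751
sin φ = h / L = -36.090751 / 80 = -0.45113439
φ = arcsin(-0.45113439) = -26.816489°

-26.8165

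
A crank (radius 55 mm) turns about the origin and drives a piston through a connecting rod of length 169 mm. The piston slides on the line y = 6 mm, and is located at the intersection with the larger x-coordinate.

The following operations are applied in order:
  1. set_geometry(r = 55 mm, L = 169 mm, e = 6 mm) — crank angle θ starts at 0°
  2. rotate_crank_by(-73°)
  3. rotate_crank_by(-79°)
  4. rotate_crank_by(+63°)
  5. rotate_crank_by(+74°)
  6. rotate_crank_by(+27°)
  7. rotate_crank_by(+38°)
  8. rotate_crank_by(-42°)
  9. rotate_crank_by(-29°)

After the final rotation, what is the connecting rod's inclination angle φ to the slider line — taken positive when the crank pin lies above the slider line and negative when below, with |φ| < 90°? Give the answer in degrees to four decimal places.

-8.7505

set_geometry: r = 55 mm, L = 169 mm, e = 6 mm; θ ← 0°
rotate_crank_by(-73°): θ ← 0° -73° = -73°
rotate_crank_by(-79°): θ ← -73° -79° = -152°
rotate_crank_by(+63°): θ ← -152° +63° = -89°
rotate_crank_by(+74°): θ ← -89° +74° = -15°
rotate_crank_by(+27°): θ ← -15° +27° = 12°
rotate_crank_by(+38°): θ ← 12° +38° = 50°
rotate_crank_by(-42°): θ ← 50° -42° = 8°
rotate_crank_by(-29°): θ ← 8° -29° = -21°
crank pin P = (r cos θ, r sin θ) = (51.346923, -19.710237)
h = r sin θ − e = -19.710237 − 6 = -25.710237
sin φ = h / L = -25.710237 / 169 = -0.15213158
φ = arcsin(-0.15213158) = -8.750475°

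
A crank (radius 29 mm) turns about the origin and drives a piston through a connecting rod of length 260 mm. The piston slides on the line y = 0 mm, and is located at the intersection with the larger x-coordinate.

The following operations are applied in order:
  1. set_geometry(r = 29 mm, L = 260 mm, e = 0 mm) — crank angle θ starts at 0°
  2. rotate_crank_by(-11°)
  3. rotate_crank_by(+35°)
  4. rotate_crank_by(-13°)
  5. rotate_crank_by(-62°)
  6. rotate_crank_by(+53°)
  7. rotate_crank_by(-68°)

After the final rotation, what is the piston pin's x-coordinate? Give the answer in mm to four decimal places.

set_geometry: r = 29 mm, L = 260 mm, e = 0 mm; θ ← 0°
rotate_crank_by(-11°): θ ← 0° -11° = -11°
rotate_crank_by(+35°): θ ← -11° +35° = 24°
rotate_crank_by(-13°): θ ← 24° -13° = 11°
rotate_crank_by(-62°): θ ← 11° -62° = -51°
rotate_crank_by(+53°): θ ← -51° +53° = 2°
rotate_crank_by(-68°): θ ← 2° -68° = -66°
crank pin P = (r cos θ, r sin θ) = (11.795363, -26.492818)
h = r sin θ − e = -26.492818 − 0 = -26.492818
x = r cos θ + √(L² − h²) = 11.795363 + √(67600.0 − 701.8694) = 11.795363 + 258.646729 = 270.442092

270.4421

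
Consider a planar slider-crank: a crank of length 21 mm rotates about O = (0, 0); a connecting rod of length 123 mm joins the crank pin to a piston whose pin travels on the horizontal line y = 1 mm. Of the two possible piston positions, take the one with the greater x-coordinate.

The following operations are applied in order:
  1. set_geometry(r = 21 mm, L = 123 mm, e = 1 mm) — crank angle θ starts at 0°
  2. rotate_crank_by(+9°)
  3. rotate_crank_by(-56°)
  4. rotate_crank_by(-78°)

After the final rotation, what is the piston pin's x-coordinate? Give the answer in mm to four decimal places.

set_geometry: r = 21 mm, L = 123 mm, e = 1 mm; θ ← 0°
rotate_crank_by(+9°): θ ← 0° +9° = 9°
rotate_crank_by(-56°): θ ← 9° -56° = -47°
rotate_crank_by(-78°): θ ← -47° -78° = -125°
crank pin P = (r cos θ, r sin θ) = (-12.045105, -17.202193)
h = r sin θ − e = -17.202193 − 1 = -18.202193
x = r cos θ + √(L² − h²) = -12.045105 + √(15129.0 − 331.3198) = -12.045105 + 121.645716 = 109.600611

109.6006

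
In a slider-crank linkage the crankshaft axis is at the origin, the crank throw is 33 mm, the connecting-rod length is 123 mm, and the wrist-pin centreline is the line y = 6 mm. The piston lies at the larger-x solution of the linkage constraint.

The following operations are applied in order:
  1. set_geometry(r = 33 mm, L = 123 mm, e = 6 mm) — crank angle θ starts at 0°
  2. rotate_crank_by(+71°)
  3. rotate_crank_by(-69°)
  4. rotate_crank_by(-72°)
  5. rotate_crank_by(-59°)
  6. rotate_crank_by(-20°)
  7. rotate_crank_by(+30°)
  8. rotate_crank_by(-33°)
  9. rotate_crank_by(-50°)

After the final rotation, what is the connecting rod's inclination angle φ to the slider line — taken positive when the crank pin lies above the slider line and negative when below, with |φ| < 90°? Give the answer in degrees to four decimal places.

set_geometry: r = 33 mm, L = 123 mm, e = 6 mm; θ ← 0°
rotate_crank_by(+71°): θ ← 0° +71° = 71°
rotate_crank_by(-69°): θ ← 71° -69° = 2°
rotate_crank_by(-72°): θ ← 2° -72° = -70°
rotate_crank_by(-59°): θ ← -70° -59° = -129°
rotate_crank_by(-20°): θ ← -129° -20° = -149°
rotate_crank_by(+30°): θ ← -149° +30° = -119°
rotate_crank_by(-33°): θ ← -119° -33° = -152°
rotate_crank_by(-50°): θ ← -152° -50° = -202°
crank pin P = (r cos θ, r sin θ) = (-30.597067, 12.362018)
h = r sin θ − e = 12.362018 − 6 = 6.362018
sin φ = h / L = 6.362018 / 123 = 0.05172372
φ = arcsin(0.05172372) = 2.964874°

2.9649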